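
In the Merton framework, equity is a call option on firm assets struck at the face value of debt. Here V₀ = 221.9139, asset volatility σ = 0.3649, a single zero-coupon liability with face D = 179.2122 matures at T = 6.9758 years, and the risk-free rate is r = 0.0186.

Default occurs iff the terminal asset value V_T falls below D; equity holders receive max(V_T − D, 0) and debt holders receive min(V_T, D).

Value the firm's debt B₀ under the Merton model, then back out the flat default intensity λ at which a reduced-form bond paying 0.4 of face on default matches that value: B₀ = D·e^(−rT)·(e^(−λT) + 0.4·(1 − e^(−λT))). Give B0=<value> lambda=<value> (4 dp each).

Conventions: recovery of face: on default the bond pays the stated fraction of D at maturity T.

B0=115.4338 lambda=0.0843

Equity is a call on the firm's assets struck at D = 179.2122:
d₁ = [ln(V₀/D) + (r + σ²/2)T] / (σ√T)
   = [ln(221.9139/179.2122) + (0.0186 + 0.5·0.3649²)·6.9758] / (0.3649·√6.9758)
   = [0.213719 + 0.594171] / 0.963764 = 0.838265
d₂ = d₁ − σ√T = 0.838265 − 0.963764 = -0.125500
N(d₁) = 0.799059,  N(d₂) = 0.450064,  e^(−rT) = 0.878315
E₀ = V₀·N(d₁) − D·e^(−rT)·N(d₂)
   = 221.9139·0.799059 − 179.2122·0.878315·0.450064 = 106.480070
B₀ = V₀ − E₀ = 221.9139 − 106.480070 = 115.433830
e^(−λT) = (B₀·e^(rT)/D − 0.4)/(1 − 0.4) = (115.4338·1.138544/179.2122 − 0.4)/0.6 = 0.55559398
λ = −ln(0.55559398)/6.9758 = 0.084251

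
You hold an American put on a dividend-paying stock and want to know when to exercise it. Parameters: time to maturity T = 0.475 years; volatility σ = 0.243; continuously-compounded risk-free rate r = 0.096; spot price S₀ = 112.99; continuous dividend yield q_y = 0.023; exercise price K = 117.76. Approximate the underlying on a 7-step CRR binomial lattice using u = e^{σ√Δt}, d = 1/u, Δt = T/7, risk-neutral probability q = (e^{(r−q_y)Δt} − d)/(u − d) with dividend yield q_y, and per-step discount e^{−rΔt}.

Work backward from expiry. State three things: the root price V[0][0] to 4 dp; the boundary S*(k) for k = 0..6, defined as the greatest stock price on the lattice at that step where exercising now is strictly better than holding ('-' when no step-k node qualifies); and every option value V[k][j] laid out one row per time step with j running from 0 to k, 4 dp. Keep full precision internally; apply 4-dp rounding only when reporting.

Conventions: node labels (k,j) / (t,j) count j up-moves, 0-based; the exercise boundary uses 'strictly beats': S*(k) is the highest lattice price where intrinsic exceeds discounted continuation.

price = 8.5165
boundary = - - 99.5539 93.4474 99.5539 106.0594 99.5539
tree:
8.5165
12.6865 4.8254
18.2061 7.8185 2.1600
24.3126 12.2114 3.9156 0.5883
30.0445 18.2061 6.9048 1.2423 0.0000
35.4248 24.3126 11.7006 2.6236 0.0000 0.0000
40.4751 30.0445 18.2061 5.5405 0.0000 0.0000 0.0000
45.2156 35.4248 24.3126 11.7006 0.0000 0.0000 0.0000 0.0000

Δt=0.06786  u=1.06535  d=0.93866  q=0.52338  discount=0.99351
step 7 (expiry): payoffs max(K−S,0) = 45.2156 35.4248 24.3126 11.7006 0.0000 0.0000 0.0000 0.0000
step 6: (k=6,j=0): S=77.2849, K−S=40.4751, hold=39.8310 ⇒ V=40.4751 exercise | (k=6,j=1): S=87.7155, K−S=30.0445, hold=29.4166 ⇒ V=30.0445 exercise | (k=6,j=2): S=99.5539, K−S=18.2061, hold=17.5967 ⇒ V=18.2061 exercise | (k=6,j=3): S=112.9900, K−S=4.7700, hold=5.5405 ⇒ V=5.5405 continue | (k=6,j=4): S=128.2395, K−S=0.0000, hold=0.0000 ⇒ V=0.0000 continue | (k=6,j=5): S=145.5471, K−S=0.0000, hold=0.0000 ⇒ V=0.0000 continue | (k=6,j=6): S=165.1905, K−S=0.0000, hold=0.0000 ⇒ V=0.0000 continue  boundary S*=99.5539
step 5: (k=5,j=0): S=82.3352, K−S=35.4248, hold=34.7885 ⇒ V=35.4248 exercise | (k=5,j=1): S=93.4474, K−S=24.3126, hold=23.6937 ⇒ V=24.3126 exercise | (k=5,j=2): S=106.0594, K−S=11.7006, hold=11.5020 ⇒ V=11.7006 exercise | (k=5,j=3): S=120.3735, K−S=0.0000, hold=2.6236 ⇒ V=2.6236 continue | (k=5,j=4): S=136.6195, K−S=0.0000, hold=0.0000 ⇒ V=0.0000 continue | (k=5,j=5): S=155.0581, K−S=0.0000, hold=0.0000 ⇒ V=0.0000 continue  boundary S*=106.0594
step 4: (k=4,j=0): S=87.7155, K−S=30.0445, hold=29.4166 ⇒ V=30.0445 exercise | (k=4,j=1): S=99.5539, K−S=18.2061, hold=17.5967 ⇒ V=18.2061 exercise | (k=4,j=2): S=112.9900, K−S=4.7700, hold=6.9048 ⇒ V=6.9048 continue | (k=4,j=3): S=128.2395, K−S=0.0000, hold=1.2423 ⇒ V=1.2423 continue | (k=4,j=4): S=145.5471, K−S=0.0000, hold=0.0000 ⇒ V=0.0000 continue  boundary S*=99.5539
step 3: (k=3,j=0): S=93.4474, K−S=24.3126, hold=23.6937 ⇒ V=24.3126 exercise | (k=3,j=1): S=106.0594, K−S=11.7006, hold=12.2114 ⇒ V=12.2114 continue | (k=3,j=2): S=120.3735, K−S=0.0000, hold=3.9156 ⇒ V=3.9156 continue | (k=3,j=3): S=136.6195, K−S=0.0000, hold=0.5883 ⇒ V=0.5883 continue  boundary S*=93.4474
step 2: (k=2,j=0): S=99.5539, K−S=18.2061, hold=17.8623 ⇒ V=18.2061 exercise | (k=2,j=1): S=112.9900, K−S=4.7700, hold=7.8185 ⇒ V=7.8185 continue | (k=2,j=2): S=128.2395, K−S=0.0000, hold=2.1600 ⇒ V=2.1600 continue  boundary S*=99.5539
step 1: (k=1,j=0): S=106.0594, K−S=11.7006, hold=12.6865 ⇒ V=12.6865 continue | (k=1,j=1): S=120.3735, K−S=0.0000, hold=4.8254 ⇒ V=4.8254 continue  boundary S*=-
step 0: (k=0,j=0): S=112.9900, K−S=4.7700, hold=8.5165 ⇒ V=8.5165 continue  boundary S*=-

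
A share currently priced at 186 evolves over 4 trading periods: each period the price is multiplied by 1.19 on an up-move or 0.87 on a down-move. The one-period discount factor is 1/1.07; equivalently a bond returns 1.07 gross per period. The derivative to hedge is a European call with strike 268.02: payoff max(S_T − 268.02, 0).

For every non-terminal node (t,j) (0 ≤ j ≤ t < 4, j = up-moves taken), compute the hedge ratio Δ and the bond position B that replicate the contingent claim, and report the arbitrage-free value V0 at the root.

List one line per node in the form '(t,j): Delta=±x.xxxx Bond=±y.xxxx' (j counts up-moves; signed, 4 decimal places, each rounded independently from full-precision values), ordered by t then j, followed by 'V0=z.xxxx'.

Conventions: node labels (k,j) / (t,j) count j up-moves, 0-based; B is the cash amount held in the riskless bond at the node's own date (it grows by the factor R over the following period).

(0,0): Delta=0.3640 Bond=-54.1785
(1,0): Delta=0.0308 Bond=-4.0506
(1,1): Delta=0.5102 Bond=-90.3233
(2,0): Delta=0.0000 Bond=0.0000
(2,1): Delta=0.0443 Bond=-6.9346
(2,2): Delta=0.7145 Bond=-150.4727
(3,0): Delta=0.0000 Bond=0.0000
(3,1): Delta=0.0000 Bond=0.0000
(3,2): Delta=0.0637 Bond=-11.8721
(3,3): Delta=1.0000 Bond=-250.4860
V0=13.5252

Risk-neutral probability p* = (R−d)/(u−d) = (1.07−0.87)/(1.19−0.87) = 0.6250.
Payoffs at expiry: V(4,0)=0.0000, V(4,1)=0.0000, V(4,2)=0.0000, V(4,3)=4.6724, V(4,4)=104.9731
Node (3,0) S=122.4816: V=(p*·0.0000+(1−p*)·0.0000)/1.07=0.0000; Δ=(0.0000−0.0000)/(145.7531−106.5590)=0.0000; B=V−Δ·S=0.0000
Node (3,1) S=167.5322: V=(p*·0.0000+(1−p*)·0.0000)/1.07=0.0000; Δ=(0.0000−0.0000)/(199.3634−145.7531)=0.0000; B=V−Δ·S=0.0000
Node (3,2) S=229.1533: V=(p*·4.6724+(1−p*)·0.0000)/1.07=2.7292; Δ=(4.6724−0.0000)/(272.6924−199.3634)=0.0637; B=V−Δ·S=-11.8721
Node (3,3) S=313.4396: V=(p*·104.9731+(1−p*)·4.6724)/1.07=62.9536; Δ=(104.9731−4.6724)/(372.9931−272.6924)=1.0000; B=V−Δ·S=-250.4860
Node (2,0) S=140.7834: V=(p*·0.0000+(1−p*)·0.0000)/1.07=0.0000; Δ=(0.0000−0.0000)/(167.5322−122.4816)=0.0000; B=V−Δ·S=0.0000
Node (2,1) S=192.5658: V=(p*·2.7292+(1−p*)·0.0000)/1.07=1.5942; Δ=(2.7292−0.0000)/(229.1533−167.5322)=0.0443; B=V−Δ·S=-6.9346
Node (2,2) S=263.3946: V=(p*·62.9536+(1−p*)·2.7292)/1.07=37.7285; Δ=(62.9536−2.7292)/(313.4396−229.1533)=0.7145; B=V−Δ·S=-150.4727
Node (1,0) S=161.8200: V=(p*·1.5942+(1−p*)·0.0000)/1.07=0.9312; Δ=(1.5942−0.0000)/(192.5658−140.7834)=0.0308; B=V−Δ·S=-4.0506
Node (1,1) S=221.3400: V=(p*·37.7285+(1−p*)·1.5942)/1.07=22.5964; Δ=(37.7285−1.5942)/(263.3946−192.5658)=0.5102; B=V−Δ·S=-90.3233
Node (0,0) S=186.0000: V=(p*·22.5964+(1−p*)·0.9312)/1.07=13.5252; Δ=(22.5964−0.9312)/(221.3400−161.8200)=0.3640; B=V−Δ·S=-54.1785
Sanity check at the root: Δ(0,0)·S0 + B(0,0) reproduces V0 = 13.5252.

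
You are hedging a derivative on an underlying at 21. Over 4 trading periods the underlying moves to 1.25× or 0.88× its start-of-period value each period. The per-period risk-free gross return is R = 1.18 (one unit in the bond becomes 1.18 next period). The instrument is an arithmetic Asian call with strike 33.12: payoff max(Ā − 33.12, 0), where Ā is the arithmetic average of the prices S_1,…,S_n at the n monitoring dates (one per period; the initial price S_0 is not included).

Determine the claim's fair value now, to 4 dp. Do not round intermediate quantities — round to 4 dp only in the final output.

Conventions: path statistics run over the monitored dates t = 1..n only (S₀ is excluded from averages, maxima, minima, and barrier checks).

Under the martingale measure an up-move has probability p* = 0.8108; value the claim as the probability-weighted average of per-path payoffs, discounted 4 periods at R = 1.18.
Enumerate all 2^4 = 16 price paths (U = up ×1.25, D = down ×0.88); each path with k up-moves has probability p*^k·(1−p*)^(4−k).
DDDD: Ā=15.4117, payoff=0.0000, prob=0.001281
UDDD: Ā=21.8917, payoff=0.0000, prob=0.005490
DUDD: Ā=19.9492, payoff=0.0000, prob=0.005490
UUDD: Ā=28.3369, payoff=0.0000, prob=0.023531
DDUD: Ā=18.2398, payoff=0.0000, prob=0.005490
UDUD: Ā=25.9088, payoff=0.0000, prob=0.023531
DUUD: Ā=23.9662, payoff=0.0000, prob=0.023531
UUUD: Ā=34.0430, payoff=0.9230, prob=0.100845
DDDU: Ā=16.7355, payoff=0.0000, prob=0.005490
UDDU: Ā=23.7720, payoff=0.0000, prob=0.023531
DUDU: Ā=21.8295, payoff=0.0000, prob=0.023531
UUDU: Ā=31.0078, payoff=0.0000, prob=0.100845
DDUU: Ā=20.1201, payoff=0.0000, prob=0.023531
UDUU: Ā=28.5797, payoff=0.0000, prob=0.100845
DUUU: Ā=26.6372, payoff=0.0000, prob=0.100845
UUUU: Ā=37.8369, payoff=4.7169, prob=0.432193
Price = Σ prob·payoff / R^4 = 2.131696 / 1.938778 = 1.0995

price = 1.0995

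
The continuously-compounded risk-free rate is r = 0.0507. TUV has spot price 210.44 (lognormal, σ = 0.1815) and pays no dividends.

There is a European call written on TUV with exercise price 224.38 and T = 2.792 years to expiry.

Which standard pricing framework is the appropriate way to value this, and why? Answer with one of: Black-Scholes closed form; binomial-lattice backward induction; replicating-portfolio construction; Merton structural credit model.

Key observation: a European-exercise option on TUV struck at 224.38 — a GBM underlying with constant parameters — admits an analytic price: the data contain no early exercise, no discrete tree, no debt structure.

framework: Black-Scholes closed form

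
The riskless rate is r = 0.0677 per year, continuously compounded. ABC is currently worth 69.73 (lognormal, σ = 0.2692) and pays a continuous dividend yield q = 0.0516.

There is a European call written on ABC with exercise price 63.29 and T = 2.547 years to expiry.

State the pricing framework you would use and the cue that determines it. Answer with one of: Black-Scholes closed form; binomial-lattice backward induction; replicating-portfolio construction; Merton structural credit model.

Key observation: with ABC following a GBM at constant σ and r, the European call struck at 63.29 prices in closed form — nothing here needs a stepwise model or a balance sheet.

framework: Black-Scholes closed form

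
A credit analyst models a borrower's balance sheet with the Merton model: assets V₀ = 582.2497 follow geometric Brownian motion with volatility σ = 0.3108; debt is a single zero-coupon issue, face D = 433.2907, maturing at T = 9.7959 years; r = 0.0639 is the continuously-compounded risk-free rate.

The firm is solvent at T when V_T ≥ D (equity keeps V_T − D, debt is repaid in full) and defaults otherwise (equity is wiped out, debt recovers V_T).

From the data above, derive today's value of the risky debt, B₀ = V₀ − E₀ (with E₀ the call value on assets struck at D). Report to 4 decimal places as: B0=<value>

B0=201.1481

With assets at 582.2497 and a single debt payment of 433.2907 at 9.7959 years:
d₁ = [ln(V₀/D) + (r + σ²/2)T] / (σ√T)
   = [ln(582.2497/433.2907) + (0.0639 + 0.5·0.3108²)·9.7959] / (0.3108·√9.7959)
   = [0.295491 + 1.099084] / 0.972754 = 1.433634
d₂ = d₁ − σ√T = 1.433634 − 0.972754 = 0.460880
N(d₁) = 0.924162,  N(d₂) = 0.677558,  e^(−rT) = 0.534749
E₀ = V₀·N(d₁) − D·e^(−rT)·N(d₂)
   = 582.2497·0.924162 − 433.2907·0.534749·0.677558 = 381.101589
B₀ = V₀ − E₀ = 582.2497 − 381.101589 = 201.148111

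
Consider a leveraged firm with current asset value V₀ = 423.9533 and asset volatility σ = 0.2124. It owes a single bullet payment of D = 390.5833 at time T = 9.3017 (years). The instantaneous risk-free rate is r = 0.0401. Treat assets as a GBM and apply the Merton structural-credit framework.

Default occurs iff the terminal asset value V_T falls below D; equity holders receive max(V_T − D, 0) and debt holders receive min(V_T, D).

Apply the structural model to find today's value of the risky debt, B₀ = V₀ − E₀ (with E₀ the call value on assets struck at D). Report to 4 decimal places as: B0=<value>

Equity is a call on the firm's assets struck at D = 390.5833:
d₁ = [ln(V₀/D) + (r + σ²/2)T] / (σ√T)
   = [ln(423.9533/390.5833) + (0.0401 + 0.5·0.2124²)·9.3017] / (0.2124·√9.3017)
   = [0.081982 + 0.582816] / 0.647792 = 1.026251
d₂ = d₁ − σ√T = 1.026251 − 0.647792 = 0.378459
N(d₁) = 0.847613,  N(d₂) = 0.647455,  e^(−rT) = 0.688666
E₀ = V₀·N(d₁) − D·e^(−rT)·N(d₂)
   = 423.9533·0.847613 − 390.5833·0.688666·0.647455 = 185.194944
B₀ = V₀ − E₀ = 423.9533 − 185.194944 = 238.758356

B0=238.7584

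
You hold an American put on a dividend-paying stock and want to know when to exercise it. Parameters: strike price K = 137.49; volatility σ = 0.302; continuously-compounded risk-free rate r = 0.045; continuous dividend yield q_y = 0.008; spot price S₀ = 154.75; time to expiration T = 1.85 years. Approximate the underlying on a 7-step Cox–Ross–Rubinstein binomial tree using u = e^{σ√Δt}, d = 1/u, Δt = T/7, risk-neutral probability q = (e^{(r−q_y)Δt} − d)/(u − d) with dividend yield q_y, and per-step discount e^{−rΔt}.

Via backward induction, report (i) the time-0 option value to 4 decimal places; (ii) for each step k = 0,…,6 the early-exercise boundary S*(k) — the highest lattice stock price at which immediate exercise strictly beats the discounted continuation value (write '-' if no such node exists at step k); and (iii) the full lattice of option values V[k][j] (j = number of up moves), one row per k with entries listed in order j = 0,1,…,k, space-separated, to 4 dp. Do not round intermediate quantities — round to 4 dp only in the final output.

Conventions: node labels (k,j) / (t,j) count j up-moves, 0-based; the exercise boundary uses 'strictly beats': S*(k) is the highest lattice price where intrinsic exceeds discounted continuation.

Δt=0.26429  u=1.16795  d=0.85620  q=0.49278  discount=0.98818
step 7 (expiry): payoffs max(K−S,0) = 85.2927 66.2867 40.3602 4.9935 0.0000 0.0000 0.0000 0.0000
step 6: (k=6,j=0): S=60.9641, K−S=76.5259, hold=75.0292 ⇒ V=76.5259 exercise | (k=6,j=1): S=83.1622, K−S=54.3278, hold=52.8779 ⇒ V=54.3278 exercise | (k=6,j=2): S=113.4432, K−S=24.0468, hold=22.6609 ⇒ V=24.0468 exercise | (k=6,j=3): S=154.7500, K−S=0.0000, hold=2.5028 ⇒ V=2.5028 continue | (k=6,j=4): S=211.0974, K−S=0.0000, hold=0.0000 ⇒ V=0.0000 continue | (k=6,j=5): S=287.9619, K−S=0.0000, hold=0.0000 ⇒ V=0.0000 continue | (k=6,j=6): S=392.8143, K−S=0.0000, hold=0.0000 ⇒ V=0.0000 continue  boundary S*=113.4432
step 5: (k=5,j=0): S=71.2033, K−S=66.2867, hold=64.8116 ⇒ V=66.2867 exercise | (k=5,j=1): S=97.1298, K−S=40.3602, hold=38.9399 ⇒ V=40.3602 exercise | (k=5,j=2): S=132.4965, K−S=4.9935, hold=13.2715 ⇒ V=13.2715 continue | (k=5,j=3): S=180.7410, K−S=0.0000, hold=1.2545 ⇒ V=1.2545 continue | (k=5,j=4): S=246.5523, K−S=0.0000, hold=0.0000 ⇒ V=0.0000 continue | (k=5,j=5): S=336.3266, K−S=0.0000, hold=0.0000 ⇒ V=0.0000 continue  boundary S*=97.1298
step 4: (k=4,j=0): S=83.1622, K−S=54.3278, hold=52.8779 ⇒ V=54.3278 exercise | (k=4,j=1): S=113.4432, K−S=24.0468, hold=26.6920 ⇒ V=26.6920 continue | (k=4,j=2): S=154.7500, K−S=0.0000, hold=7.2628 ⇒ V=7.2628 continue | (k=4,j=3): S=211.0974, K−S=0.0000, hold=0.6288 ⇒ V=0.6288 continue | (k=4,j=4): S=287.9619, K−S=0.0000, hold=0.0000 ⇒ V=0.0000 continue  boundary S*=83.1622
step 3: (k=3,j=0): S=97.1298, K−S=40.3602, hold=40.2280 ⇒ V=40.3602 exercise | (k=3,j=1): S=132.4965, K−S=4.9935, hold=16.9152 ⇒ V=16.9152 continue | (k=3,j=2): S=180.7410, K−S=0.0000, hold=3.9464 ⇒ V=3.9464 continue | (k=3,j=3): S=246.5523, K−S=0.0000, hold=0.3151 ⇒ V=0.3151 continue  boundary S*=97.1298
step 2: (k=2,j=0): S=113.4432, K−S=24.0468, hold=28.4663 ⇒ V=28.4663 continue | (k=2,j=1): S=154.7500, K−S=0.0000, hold=10.4000 ⇒ V=10.4000 continue | (k=2,j=2): S=211.0974, K−S=0.0000, hold=2.1315 ⇒ V=2.1315 continue  boundary S*=-
step 1: (k=1,j=0): S=132.4965, K−S=4.9935, hold=19.3322 ⇒ V=19.3322 continue | (k=1,j=1): S=180.7410, K−S=0.0000, hold=6.2506 ⇒ V=6.2506 continue  boundary S*=-
step 0: (k=0,j=0): S=154.7500, K−S=0.0000, hold=12.7335 ⇒ V=12.7335 continue  boundary S*=-

price = 12.7335
boundary = - - - 97.1298 83.1622 97.1298 113.4432
tree:
12.7335
19.3322 6.2506
28.4663 10.4000 2.1315
40.3602 16.9152 3.9464 0.3151
54.3278 26.6920 7.2628 0.6288 0.0000
66.2867 40.3602 13.2715 1.2545 0.0000 0.0000
76.5259 54.3278 24.0468 2.5028 0.0000 0.0000 0.0000
85.2927 66.2867 40.3602 4.9935 0.0000 0.0000 0.0000 0.0000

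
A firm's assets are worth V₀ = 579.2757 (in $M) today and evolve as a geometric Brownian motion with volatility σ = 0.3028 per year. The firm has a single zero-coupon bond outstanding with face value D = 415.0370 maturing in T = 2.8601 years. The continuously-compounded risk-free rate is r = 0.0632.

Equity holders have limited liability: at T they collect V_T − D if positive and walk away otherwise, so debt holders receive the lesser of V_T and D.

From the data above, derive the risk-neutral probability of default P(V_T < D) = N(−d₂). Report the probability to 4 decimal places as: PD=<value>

PD=0.2272

Equity is a call on the firm's assets struck at D = 415.0370:
d₁ = [ln(V₀/D) + (r + σ²/2)T] / (σ√T)
   = [ln(579.2757/415.0370) + (0.0632 + 0.5·0.3028²)·2.8601] / (0.3028·√2.8601)
   = [0.333411 + 0.311877] / 0.512090 = 1.260105
d₂ = d₁ − σ√T = 1.260105 − 0.512090 = 0.748015
risk-neutral PD = N(−d₂) = N(-0.748015) = 0.227226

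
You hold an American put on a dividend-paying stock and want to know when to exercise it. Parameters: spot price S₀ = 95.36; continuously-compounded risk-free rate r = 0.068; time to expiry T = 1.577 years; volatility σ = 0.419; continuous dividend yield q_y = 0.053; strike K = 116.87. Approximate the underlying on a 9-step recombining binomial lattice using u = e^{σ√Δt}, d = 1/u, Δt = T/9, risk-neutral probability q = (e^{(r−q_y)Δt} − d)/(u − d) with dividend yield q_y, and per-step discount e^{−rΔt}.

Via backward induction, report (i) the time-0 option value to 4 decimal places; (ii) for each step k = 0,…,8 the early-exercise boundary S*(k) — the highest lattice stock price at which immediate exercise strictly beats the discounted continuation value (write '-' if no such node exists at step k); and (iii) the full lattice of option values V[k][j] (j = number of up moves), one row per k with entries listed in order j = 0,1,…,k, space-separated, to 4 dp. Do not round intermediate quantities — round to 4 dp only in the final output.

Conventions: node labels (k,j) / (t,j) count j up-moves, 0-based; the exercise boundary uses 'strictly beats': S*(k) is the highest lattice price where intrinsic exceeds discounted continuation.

params: Δt=0.17522 u=1.19171 d=0.83913 q=0.46373 e^(-rΔt)=0.98816
t_9 payoffs: 97.1992 88.9339 77.1958 60.5255 36.8507 3.2283 0.0000 0.0000 0.0000 0.0000
t_8: node(8,0) S=23.4419 payoff=93.4281 vs cont=92.2605 → 93.4281 [stop]  node(8,1) S=33.2918 payoff=83.5782 vs cont=82.5017 → 83.5782 [stop]  node(8,2) S=47.2803 payoff=69.5897 vs cont=68.6425 → 69.5897 [stop]  node(8,3) S=67.1465 payoff=49.7235 vs cont=48.9600 → 49.7235 [stop]  node(8,4) S=95.3600 payoff=21.5100 vs cont=21.0072 → 21.5100 [stop]  node(8,5) S=135.4283 payoff=0.0000 vs cont=1.7107 → 1.7107 [wait]  node(8,6) S=192.3324 payoff=0.0000 vs cont=0.0000 → 0.0000 [wait]  node(8,7) S=273.1465 payoff=0.0000 vs cont=0.0000 → 0.0000 [wait]  node(8,8) S=387.9170 payoff=0.0000 vs cont=0.0000 → 0.0000 [wait]  ⇒ S*(8)=95.3600
t_7: node(7,0) S=27.9361 payoff=88.9339 vs cont=87.8079 → 88.9339 [stop]  node(7,1) S=39.6742 payoff=77.1958 vs cont=76.1783 → 77.1958 [stop]  node(7,2) S=56.3445 payoff=60.5255 vs cont=59.6621 → 60.5255 [stop]  node(7,3) S=80.0193 payoff=36.8507 vs cont=36.2061 → 36.8507 [stop]  node(7,4) S=113.6417 payoff=3.2283 vs cont=12.1825 → 12.1825 [wait]  node(7,5) S=161.3916 payoff=0.0000 vs cont=0.9065 → 0.9065 [wait]  node(7,6) S=229.2050 payoff=0.0000 vs cont=0.0000 → 0.0000 [wait]  node(7,7) S=325.5122 payoff=0.0000 vs cont=0.0000 → 0.0000 [wait]  ⇒ S*(7)=80.0193
t_6: node(6,0) S=33.2918 payoff=83.5782 vs cont=82.5017 → 83.5782 [stop]  node(6,1) S=47.2803 payoff=69.5897 vs cont=68.6425 → 69.5897 [stop]  node(6,2) S=67.1465 payoff=49.7235 vs cont=48.9600 → 49.7235 [stop]  node(6,3) S=95.3600 payoff=21.5100 vs cont=25.1104 → 25.1104 [wait]  node(6,4) S=135.4283 payoff=0.0000 vs cont=6.8712 → 6.8712 [wait]  node(6,5) S=192.3324 payoff=0.0000 vs cont=0.4804 → 0.4804 [wait]  node(6,6) S=273.1465 payoff=0.0000 vs cont=0.0000 → 0.0000 [wait]  ⇒ S*(6)=67.1465
t_5: node(5,0) S=39.6742 payoff=77.1958 vs cont=76.1783 → 77.1958 [stop]  node(5,1) S=56.3445 payoff=60.5255 vs cont=59.6621 → 60.5255 [stop]  node(5,2) S=80.0193 payoff=36.8507 vs cont=37.8560 → 37.8560 [wait]  node(5,3) S=113.6417 payoff=3.2283 vs cont=16.4551 → 16.4551 [wait]  node(5,4) S=161.3916 payoff=0.0000 vs cont=3.8613 → 3.8613 [wait]  node(5,5) S=229.2050 payoff=0.0000 vs cont=0.2546 → 0.2546 [wait]  ⇒ S*(5)=56.3445
t_4: node(4,0) S=47.2803 payoff=69.5897 vs cont=68.6425 → 69.5897 [stop]  node(4,1) S=67.1465 payoff=49.7235 vs cont=49.4206 → 49.7235 [stop]  node(4,2) S=95.3600 payoff=21.5100 vs cont=27.6009 → 27.6009 [wait]  node(4,3) S=135.4283 payoff=0.0000 vs cont=10.4893 → 10.4893 [wait]  node(4,4) S=192.3324 payoff=0.0000 vs cont=2.1628 → 2.1628 [wait]  ⇒ S*(4)=67.1465
t_3: node(3,0) S=56.3445 payoff=60.5255 vs cont=59.6621 → 60.5255 [stop]  node(3,1) S=80.0193 payoff=36.8507 vs cont=38.9972 → 38.9972 [wait]  node(3,2) S=113.6417 payoff=3.2283 vs cont=19.4328 → 19.4328 [wait]  node(3,3) S=161.3916 payoff=0.0000 vs cont=6.5496 → 6.5496 [wait]  ⇒ S*(3)=56.3445
t_2: node(2,0) S=67.1465 payoff=49.7235 vs cont=49.9436 → 49.9436 [wait]  node(2,1) S=95.3600 payoff=21.5100 vs cont=29.5702 → 29.5702 [wait]  node(2,2) S=135.4283 payoff=0.0000 vs cont=13.2991 → 13.2991 [wait]  ⇒ S*(2)=-
t_1: node(1,0) S=80.0193 payoff=36.8507 vs cont=40.0162 → 40.0162 [wait]  node(1,1) S=113.6417 payoff=3.2283 vs cont=21.7640 → 21.7640 [wait]  ⇒ S*(1)=-
t_0: node(0,0) S=95.3600 payoff=21.5100 vs cont=31.1784 → 31.1784 [wait]  ⇒ S*(0)=-

price = 31.1784
boundary = - - - 56.3445 67.1465 56.3445 67.1465 80.0193 95.3600
tree:
31.1784
40.0162 21.7640
49.9436 29.5702 13.2991
60.5255 38.9972 19.4328 6.5496
69.5897 49.7235 27.6009 10.4893 2.1628
77.1958 60.5255 37.8560 16.4551 3.8613 0.2546
83.5782 69.5897 49.7235 25.1104 6.8712 0.4804 0.0000
88.9339 77.1958 60.5255 36.8507 12.1825 0.9065 0.0000 0.0000
93.4281 83.5782 69.5897 49.7235 21.5100 1.7107 0.0000 0.0000 0.0000
97.1992 88.9339 77.1958 60.5255 36.8507 3.2283 0.0000 0.0000 0.0000 0.0000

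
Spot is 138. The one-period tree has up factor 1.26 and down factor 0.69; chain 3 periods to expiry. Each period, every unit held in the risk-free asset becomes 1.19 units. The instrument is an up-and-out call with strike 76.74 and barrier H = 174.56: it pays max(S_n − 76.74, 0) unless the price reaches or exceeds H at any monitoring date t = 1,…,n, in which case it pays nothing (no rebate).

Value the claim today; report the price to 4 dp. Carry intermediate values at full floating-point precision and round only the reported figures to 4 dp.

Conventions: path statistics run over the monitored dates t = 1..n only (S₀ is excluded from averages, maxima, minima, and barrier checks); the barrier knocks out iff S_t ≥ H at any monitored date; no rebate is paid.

Set p* = 0.8772 (from d < R < u); the path-dependent value is the discounted p*-expectation over all price paths.
Enumerate all 2^3 = 8 price paths (U = up ×1.26, D = down ×0.69); each path with k up-moves has probability p*^k·(1−p*)^(3−k).
DDD: M=95.2200, payoff=0.0000, prob=0.001852
UDD: M=173.8800, payoff=6.0443, prob=0.013229
DUD: M=119.9772, payoff=6.0443, prob=0.013229
UUD: M=219.0888, payoff=0.0000, prob=0.094496
DDU: M=95.2200, payoff=6.0443, prob=0.013229
UDU: M=173.8800, payoff=74.4313, prob=0.094496
DUU: M=151.1713, payoff=74.4313, prob=0.094496
UUU: M=276.0519, payoff=0.0000, prob=0.674972
Price = Σ prob·payoff / R^3 = 14.306804 / 1.685159 = 8.4899

price = 8.4899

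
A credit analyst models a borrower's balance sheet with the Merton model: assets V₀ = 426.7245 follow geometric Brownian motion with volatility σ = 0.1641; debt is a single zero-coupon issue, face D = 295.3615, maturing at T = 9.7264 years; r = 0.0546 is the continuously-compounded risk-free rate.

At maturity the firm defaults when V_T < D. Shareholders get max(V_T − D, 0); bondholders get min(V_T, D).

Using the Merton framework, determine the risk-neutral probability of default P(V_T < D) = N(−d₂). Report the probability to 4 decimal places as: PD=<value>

PD=0.0667

Work the structural quantities from V₀ = 426.7245 against face 295.3615:
d₁ = [ln(V₀/D) + (r + σ²/2)T] / (σ√T)
   = [ln(426.7245/295.3615) + (0.0546 + 0.5·0.1641²)·9.7264] / (0.1641·√9.7264)
   = [0.367939 + 0.662022] / 0.511782 = 2.012500
d₂ = d₁ − σ√T = 2.012500 − 0.511782 = 1.500718
risk-neutral PD = N(−d₂) = N(-1.500718) = 0.066714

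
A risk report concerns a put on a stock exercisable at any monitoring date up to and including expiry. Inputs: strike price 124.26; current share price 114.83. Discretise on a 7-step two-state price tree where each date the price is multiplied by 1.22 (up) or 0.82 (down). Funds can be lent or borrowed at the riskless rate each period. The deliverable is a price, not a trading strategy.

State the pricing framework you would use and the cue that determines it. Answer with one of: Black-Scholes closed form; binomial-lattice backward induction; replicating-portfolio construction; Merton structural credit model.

framework: binomial-lattice backward induction

Key observation: an American put (K = 124.26, S₀ = 114.83) on a 7-date tree has no closed form — the optimal stopping decision is embedded and must be resolved recursively from expiry.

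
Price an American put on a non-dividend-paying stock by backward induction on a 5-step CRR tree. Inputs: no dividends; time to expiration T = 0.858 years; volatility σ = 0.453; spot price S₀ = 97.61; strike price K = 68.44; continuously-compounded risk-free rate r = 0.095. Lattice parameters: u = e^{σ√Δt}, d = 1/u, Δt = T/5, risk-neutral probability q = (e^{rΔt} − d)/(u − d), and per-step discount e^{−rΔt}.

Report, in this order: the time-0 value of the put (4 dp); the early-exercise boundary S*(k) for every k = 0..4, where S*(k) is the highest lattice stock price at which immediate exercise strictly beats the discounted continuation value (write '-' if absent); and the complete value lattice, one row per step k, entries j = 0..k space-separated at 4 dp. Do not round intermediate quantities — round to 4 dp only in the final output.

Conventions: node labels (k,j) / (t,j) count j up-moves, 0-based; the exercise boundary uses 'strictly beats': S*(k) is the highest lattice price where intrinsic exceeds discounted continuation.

Δt=0.17160  u=1.20642  d=0.82890  q=0.49676  discount=0.98383
step 5 (expiry): payoffs max(K−S,0) = 30.2447 12.8491 0.0000 0.0000 0.0000 0.0000
step 4: (k=4,j=0): S=46.0794, K−S=22.3606, hold=21.2540 ⇒ V=22.3606 exercise | (k=4,j=1): S=67.0657, K−S=1.3743, hold=6.3616 ⇒ V=6.3616 continue | (k=4,j=2): S=97.6100, K−S=0.0000, hold=0.0000 ⇒ V=0.0000 continue | (k=4,j=3): S=142.0653, K−S=0.0000, hold=0.0000 ⇒ V=0.0000 continue | (k=4,j=4): S=206.7674, K−S=0.0000, hold=0.0000 ⇒ V=0.0000 continue  boundary S*=46.0794
step 3: (k=3,j=0): S=55.5909, K−S=12.8491, hold=14.1799 ⇒ V=14.1799 continue | (k=3,j=1): S=80.9091, K−S=0.0000, hold=3.1497 ⇒ V=3.1497 continue | (k=3,j=2): S=117.7582, K−S=0.0000, hold=0.0000 ⇒ V=0.0000 continue | (k=3,j=3): S=171.3898, K−S=0.0000, hold=0.0000 ⇒ V=0.0000 continue  boundary S*=-
step 2: (k=2,j=0): S=67.0657, K−S=1.3743, hold=8.5598 ⇒ V=8.5598 continue | (k=2,j=1): S=97.6100, K−S=0.0000, hold=1.5594 ⇒ V=1.5594 continue | (k=2,j=2): S=142.0653, K−S=0.0000, hold=0.0000 ⇒ V=0.0000 continue  boundary S*=-
step 1: (k=1,j=0): S=80.9091, K−S=0.0000, hold=5.0001 ⇒ V=5.0001 continue | (k=1,j=1): S=117.7582, K−S=0.0000, hold=0.7721 ⇒ V=0.7721 continue  boundary S*=-
step 0: (k=0,j=0): S=97.6100, K−S=0.0000, hold=2.8529 ⇒ V=2.8529 continue  boundary S*=-

price = 2.8529
boundary = - - - - 46.0794
tree:
2.8529
5.0001 0.7721
8.5598 1.5594 0.0000
14.1799 3.1497 0.0000 0.0000
22.3606 6.3616 0.0000 0.0000 0.0000
30.2447 12.8491 0.0000 0.0000 0.0000 0.0000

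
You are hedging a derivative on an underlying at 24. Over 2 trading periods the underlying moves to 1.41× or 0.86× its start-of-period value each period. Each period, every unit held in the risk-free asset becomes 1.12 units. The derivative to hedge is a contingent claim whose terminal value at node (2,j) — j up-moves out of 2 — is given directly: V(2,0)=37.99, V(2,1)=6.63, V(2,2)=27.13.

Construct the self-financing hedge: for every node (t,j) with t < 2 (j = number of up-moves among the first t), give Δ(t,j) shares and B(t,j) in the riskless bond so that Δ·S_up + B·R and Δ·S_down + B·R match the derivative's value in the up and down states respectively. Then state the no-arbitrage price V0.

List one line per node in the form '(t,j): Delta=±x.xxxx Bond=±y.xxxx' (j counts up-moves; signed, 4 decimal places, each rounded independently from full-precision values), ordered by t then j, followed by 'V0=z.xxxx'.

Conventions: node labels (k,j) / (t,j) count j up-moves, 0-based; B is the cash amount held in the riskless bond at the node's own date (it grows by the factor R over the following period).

(0,0): Delta=-0.4630 Bond=26.9989
(1,0): Delta=-2.7625 Bond=77.7015
(1,1): Delta=1.1014 Bond=-22.7005
V0=15.8879

Risk-neutral probability p* = (R−d)/(u−d) = (1.12−0.86)/(1.41−0.86) = 0.4727.
Expiry values: V(2,0)=37.9900, V(2,1)=6.6300, V(2,2)=27.1300
  t=1,j=0: stock 20.6400 → up 29.1024 (V=6.6300), down 17.7504 (V=37.9900). Price 20.6833; hedge Δ=-2.7625, bond B=77.7015.
  t=1,j=1: stock 33.8400 → up 47.7144 (V=27.1300), down 29.1024 (V=6.6300). Price 14.5722; hedge Δ=1.1014, bond B=-22.7005.
  t=0,j=0: stock 24.0000 → up 33.8400 (V=14.5722), down 20.6400 (V=20.6833). Price 15.8879; hedge Δ=-0.4630, bond B=26.9989.
Check: Δ(0,0)·S0 + B(0,0) = 15.8879 = V0.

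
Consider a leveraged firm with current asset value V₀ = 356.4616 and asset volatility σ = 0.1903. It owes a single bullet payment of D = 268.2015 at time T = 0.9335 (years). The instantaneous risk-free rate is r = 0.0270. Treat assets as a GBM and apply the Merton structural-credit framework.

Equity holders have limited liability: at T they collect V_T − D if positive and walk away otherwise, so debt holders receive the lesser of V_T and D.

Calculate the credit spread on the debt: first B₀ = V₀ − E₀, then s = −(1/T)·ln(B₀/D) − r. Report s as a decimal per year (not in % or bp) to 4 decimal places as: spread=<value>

Apply the equity-as-call identities (strike 268.2015, horizon 0.9335 years):
d₁ = [ln(V₀/D) + (r + σ²/2)T] / (σ√T)
   = [ln(356.4616/268.2015) + (0.0270 + 0.5·0.1903²)·0.9335] / (0.1903·√0.9335)
   = [0.284488 + 0.042107] / 0.183864 = 1.776291
d₂ = d₁ − σ√T = 1.776291 − 0.183864 = 1.592427
N(d₁) = 0.962158,  N(d₂) = 0.944356,  e^(−rT) = 0.975110
E₀ = V₀·N(d₁) − D·e^(−rT)·N(d₂)
   = 356.4616·0.962158 − 268.2015·0.975110·0.944356 = 95.998567
B₀ = V₀ − E₀ = 356.4616 − 95.998567 = 260.463033
spread = −(1/T)·ln(B₀/D) − r = −(1/0.9335)·ln(260.463033/268.2015) − 0.0270 = 0.00436328

spread=0.0044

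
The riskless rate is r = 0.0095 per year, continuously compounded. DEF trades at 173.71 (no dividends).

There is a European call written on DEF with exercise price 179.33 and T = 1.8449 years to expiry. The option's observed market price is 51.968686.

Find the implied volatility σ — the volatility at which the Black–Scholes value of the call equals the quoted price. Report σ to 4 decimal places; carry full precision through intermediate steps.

At σ = 0.5756 the Black–Scholes value reproduces the quote:
σ√T = 0.5756·√1.8449 = 0.781821
d₁ = (ln(S/K) + (r+σ²/2)T) / (σ√T) = (ln(173.71/179.33) + (0.0095+0.5756²/2)·1.8449) / 0.781821 = (-0.031840 + 0.323148) / 0.781821 = 0.372602
d₂ = d₁ − σ√T = 0.372602 − 0.781821 = -0.409219
e^{−rT} = 0.982626
N(d₁) = 0.645278,  N(d₂) = 0.341190
V = S·N(d₁) − K·e^{−rT}·N(d₂) = 112.091180 − 60.122494 = 51.968686 (matching the quote); vega is positive throughout, so no other σ reproduces this price

sigma = 0.5756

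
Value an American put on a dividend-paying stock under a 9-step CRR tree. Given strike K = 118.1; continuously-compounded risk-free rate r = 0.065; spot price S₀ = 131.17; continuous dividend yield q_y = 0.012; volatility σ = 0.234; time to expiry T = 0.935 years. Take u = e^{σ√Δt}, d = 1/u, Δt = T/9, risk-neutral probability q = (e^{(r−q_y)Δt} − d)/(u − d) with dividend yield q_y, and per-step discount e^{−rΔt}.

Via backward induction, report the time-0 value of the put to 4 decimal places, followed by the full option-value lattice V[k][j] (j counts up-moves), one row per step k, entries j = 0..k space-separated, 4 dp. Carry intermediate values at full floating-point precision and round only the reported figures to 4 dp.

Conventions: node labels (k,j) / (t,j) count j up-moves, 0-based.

price = 4.2186
tree:
4.2186
6.6018 2.0537
10.0545 3.4718 0.7595
14.8344 5.7335 1.4104 0.1630
21.0909 9.2003 2.5790 0.3403 0.0000
28.1385 14.2453 4.6211 0.7104 0.0000 0.0000
34.6740 21.0909 8.0548 1.4830 0.0000 0.0000 0.0000
40.7348 28.1385 13.4913 3.0959 0.0000 0.0000 0.0000 0.0000
46.3552 34.6740 21.0909 6.4628 0.0000 0.0000 0.0000 0.0000 0.0000
51.5674 40.7348 28.1385 13.4913 0.0000 0.0000 0.0000 0.0000 0.0000 0.0000

Δt=0.10389, u=1.07834, d=0.92735, q=0.51772, disc=e^(-rΔt)=0.99327
k=9 terminal: V=max(K-S,0) → 51.5674 40.7348 28.1385 13.4913 0.0000 0.0000 0.0000 0.0000 0.0000 0.0000
k=8: j=0 S=71.7448 intr=46.3552 cont=45.6498 V=46.3552[EX]; j=1 S=83.4260 intr=34.6740 cont=33.9831 V=34.6740[EX]; j=2 S=97.0091 intr=21.0909 cont=20.4170 V=21.0909[EX]; j=3 S=112.8037 intr=5.2963 cont=6.4628 V=6.4628[hold]; j=4 S=131.1700 intr=0.0000 cont=0.0000 V=0.0000[hold]; j=5 S=152.5266 intr=0.0000 cont=0.0000 V=0.0000[hold]; j=6 S=177.3604 intr=0.0000 cont=0.0000 V=0.0000[hold]; j=7 S=206.2375 intr=0.0000 cont=0.0000 V=0.0000[hold]; j=8 S=239.8164 intr=0.0000 cont=0.0000 V=0.0000[hold]
k=7: j=0 S=77.3652 intr=40.7348 cont=40.0364 V=40.7348[EX]; j=1 S=89.9615 intr=28.1385 cont=27.4557 V=28.1385[EX]; j=2 S=104.6087 intr=13.4913 cont=13.4266 V=13.4913[EX]; j=3 S=121.6407 intr=0.0000 cont=3.0959 V=3.0959[hold]; j=4 S=141.4458 intr=0.0000 cont=0.0000 V=0.0000[hold]; j=5 S=164.4755 intr=0.0000 cont=0.0000 V=0.0000[hold]; j=6 S=191.2547 intr=0.0000 cont=0.0000 V=0.0000[hold]; j=7 S=222.3941 intr=0.0000 cont=0.0000 V=0.0000[hold]
k=6: j=0 S=83.4260 intr=34.6740 cont=33.9831 V=34.6740[EX]; j=1 S=97.0091 intr=21.0909 cont=20.4170 V=21.0909[EX]; j=2 S=112.8037 intr=5.2963 cont=8.0548 V=8.0548[hold]; j=3 S=131.1700 intr=0.0000 cont=1.4830 V=1.4830[hold]; j=4 S=152.5266 intr=0.0000 cont=0.0000 V=0.0000[hold]; j=5 S=177.3604 intr=0.0000 cont=0.0000 V=0.0000[hold]; j=6 S=206.2375 intr=0.0000 cont=0.0000 V=0.0000[hold]
k=5: j=0 S=89.9615 intr=28.1385 cont=27.4557 V=28.1385[EX]; j=1 S=104.6087 intr=13.4913 cont=14.2453 V=14.2453[hold]; j=2 S=121.6407 intr=0.0000 cont=4.6211 V=4.6211[hold]; j=3 S=141.4458 intr=0.0000 cont=0.7104 V=0.7104[hold]; j=4 S=164.4755 intr=0.0000 cont=0.0000 V=0.0000[hold]; j=5 S=191.2547 intr=0.0000 cont=0.0000 V=0.0000[hold]
k=4: j=0 S=97.0091 intr=21.0909 cont=20.8047 V=21.0909[EX]; j=1 S=112.8037 intr=5.2963 cont=9.2003 V=9.2003[hold]; j=2 S=131.1700 intr=0.0000 cont=2.5790 V=2.5790[hold]; j=3 S=152.5266 intr=0.0000 cont=0.3403 V=0.3403[hold]; j=4 S=177.3604 intr=0.0000 cont=0.0000 V=0.0000[hold]
k=3: j=0 S=104.6087 intr=13.4913 cont=14.8344 V=14.8344[hold]; j=1 S=121.6407 intr=0.0000 cont=5.7335 V=5.7335[hold]; j=2 S=141.4458 intr=0.0000 cont=1.4104 V=1.4104[hold]; j=3 S=164.4755 intr=0.0000 cont=0.1630 V=0.1630[hold]
k=2: j=0 S=112.8037 intr=5.2963 cont=10.0545 V=10.0545[hold]; j=1 S=131.1700 intr=0.0000 cont=3.4718 V=3.4718[hold]; j=2 S=152.5266 intr=0.0000 cont=0.7595 V=0.7595[hold]
k=1: j=0 S=121.6407 intr=0.0000 cont=6.6018 V=6.6018[hold]; j=1 S=141.4458 intr=0.0000 cont=2.0537 V=2.0537[hold]
k=0: j=0 S=131.1700 intr=0.0000 cont=4.2186 V=4.2186[hold]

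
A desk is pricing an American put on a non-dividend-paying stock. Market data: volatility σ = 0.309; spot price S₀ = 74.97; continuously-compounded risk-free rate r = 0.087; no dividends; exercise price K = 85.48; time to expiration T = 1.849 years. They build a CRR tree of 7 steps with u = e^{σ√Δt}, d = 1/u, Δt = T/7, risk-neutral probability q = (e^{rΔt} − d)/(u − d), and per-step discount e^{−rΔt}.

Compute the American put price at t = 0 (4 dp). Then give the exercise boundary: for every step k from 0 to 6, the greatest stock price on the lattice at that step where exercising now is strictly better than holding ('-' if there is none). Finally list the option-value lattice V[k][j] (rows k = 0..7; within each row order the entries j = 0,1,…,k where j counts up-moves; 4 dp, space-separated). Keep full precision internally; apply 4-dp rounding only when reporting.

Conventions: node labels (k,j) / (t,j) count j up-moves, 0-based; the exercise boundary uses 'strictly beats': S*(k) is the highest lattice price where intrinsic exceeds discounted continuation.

Δt=0.26414  u=1.17212  d=0.85316  q=0.53326  discount=0.97728
step 7 (expiry): payoffs max(K−S,0) = 60.8142 51.5928 38.9239 21.5187 0.0000 0.0000 0.0000 0.0000
step 6: (k=6,j=0): S=28.9112, K−S=56.5688, hold=54.6269 ⇒ V=56.5688 exercise | (k=6,j=1): S=39.7197, K−S=45.7603, hold=43.8183 ⇒ V=45.7603 exercise | (k=6,j=2): S=54.5691, K−S=30.9109, hold=28.9689 ⇒ V=30.9109 exercise | (k=6,j=3): S=74.9700, K−S=10.5100, hold=9.8154 ⇒ V=10.5100 exercise | (k=6,j=4): S=102.9978, K−S=0.0000, hold=0.0000 ⇒ V=0.0000 continue | (k=6,j=5): S=141.5040, K−S=0.0000, hold=0.0000 ⇒ V=0.0000 continue | (k=6,j=6): S=194.4059, K−S=0.0000, hold=0.0000 ⇒ V=0.0000 continue  boundary S*=74.9700
step 5: (k=5,j=0): S=33.8872, K−S=51.5928, hold=49.6508 ⇒ V=51.5928 exercise | (k=5,j=1): S=46.5561, K−S=38.9239, hold=36.9819 ⇒ V=38.9239 exercise | (k=5,j=2): S=63.9613, K−S=21.5187, hold=19.5767 ⇒ V=21.5187 exercise | (k=5,j=3): S=87.8735, K−S=0.0000, hold=4.7940 ⇒ V=4.7940 continue | (k=5,j=4): S=120.7253, K−S=0.0000, hold=0.0000 ⇒ V=0.0000 continue | (k=5,j=5): S=165.8590, K−S=0.0000, hold=0.0000 ⇒ V=0.0000 continue  boundary S*=63.9613
step 4: (k=4,j=0): S=39.7197, K−S=45.7603, hold=43.8183 ⇒ V=45.7603 exercise | (k=4,j=1): S=54.5691, K−S=30.9109, hold=28.9689 ⇒ V=30.9109 exercise | (k=4,j=2): S=74.9700, K−S=10.5100, hold=12.3138 ⇒ V=12.3138 continue | (k=4,j=3): S=102.9978, K−S=0.0000, hold=2.1867 ⇒ V=2.1867 continue | (k=4,j=4): S=141.5040, K−S=0.0000, hold=0.0000 ⇒ V=0.0000 continue  boundary S*=54.5691
step 3: (k=3,j=0): S=46.5561, K−S=38.9239, hold=36.9819 ⇒ V=38.9239 exercise | (k=3,j=1): S=63.9613, K−S=21.5187, hold=20.5168 ⇒ V=21.5187 exercise | (k=3,j=2): S=87.8735, K−S=0.0000, hold=6.7563 ⇒ V=6.7563 continue | (k=3,j=3): S=120.7253, K−S=0.0000, hold=0.9974 ⇒ V=0.9974 continue  boundary S*=63.9613
step 2: (k=2,j=0): S=54.5691, K−S=30.9109, hold=28.9689 ⇒ V=30.9109 exercise | (k=2,j=1): S=74.9700, K−S=10.5100, hold=13.3364 ⇒ V=13.3364 continue | (k=2,j=2): S=102.9978, K−S=0.0000, hold=3.6016 ⇒ V=3.6016 continue  boundary S*=54.5691
step 1: (k=1,j=0): S=63.9613, K−S=21.5187, hold=21.0497 ⇒ V=21.5187 exercise | (k=1,j=1): S=87.8735, K−S=0.0000, hold=7.9601 ⇒ V=7.9601 continue  boundary S*=63.9613
step 0: (k=0,j=0): S=74.9700, K−S=10.5100, hold=13.9638 ⇒ V=13.9638 continue  boundary S*=-

price = 13.9638
boundary = - 63.9613 54.5691 63.9613 54.5691 63.9613 74.9700
tree:
13.9638
21.5187 7.9601
30.9109 13.3364 3.6016
38.9239 21.5187 6.7563 0.9974
45.7603 30.9109 12.3138 2.1867 0.0000
51.5928 38.9239 21.5187 4.7940 0.0000 0.0000
56.5688 45.7603 30.9109 10.5100 0.0000 0.0000 0.0000
60.8142 51.5928 38.9239 21.5187 0.0000 0.0000 0.0000 0.0000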